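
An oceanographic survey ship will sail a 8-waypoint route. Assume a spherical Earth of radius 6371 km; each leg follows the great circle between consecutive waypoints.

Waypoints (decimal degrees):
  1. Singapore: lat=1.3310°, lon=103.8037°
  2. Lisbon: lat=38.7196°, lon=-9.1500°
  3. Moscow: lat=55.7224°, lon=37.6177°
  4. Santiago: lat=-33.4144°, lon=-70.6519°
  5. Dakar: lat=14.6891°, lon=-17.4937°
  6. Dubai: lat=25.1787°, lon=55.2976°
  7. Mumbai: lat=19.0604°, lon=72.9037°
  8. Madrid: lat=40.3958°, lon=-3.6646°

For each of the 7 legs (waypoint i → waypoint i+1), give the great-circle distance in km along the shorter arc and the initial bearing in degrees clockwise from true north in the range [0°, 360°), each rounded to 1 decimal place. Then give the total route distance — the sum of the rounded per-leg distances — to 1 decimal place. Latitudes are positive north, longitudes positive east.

Leg 1: dist=11879.8 km, bearing=311.4°
Leg 2: dist=3906.2 km, bearing=45.5°
Leg 3: dist=14126.6 km, bearing=263.2°
Leg 4: dist=7766.8 km, bearing=55.5°
Leg 5: dist=7614.3 km, bearing=68.3°
Leg 6: dist=1934.9 km, bearing=107.1°
Leg 7: dist=7532.1 km, bearing=306.8°
Total: 54760.7 km

Leg 1: φ1=0.0232303, φ2=0.6757845, Δφ=0.6525542, Δλ=-1.9714140 rad; a=sin²(Δφ/2)+cosφ1·cosφ2·sin²(Δλ/2)=0.6448314080; c=2·atan2(√a, √(1-a))=1.864670859; dist=6371·c=11879.818 ≈ 11879.8 km; running total=11879.8 km
Leg 1 bearing: y=sinΔλ·cosφ2=-0.71843917, x=cosφ1·sinφ2-sinφ1·cosφ2·cosΔλ=0.63240858; θ=atan2(y, x)=-48.6440° <0 so +360° → 311.3560° ≈ 311.4°
Leg 2: φ1=0.6757845, φ2=0.9725393, Δφ=0.2967548, Δλ=0.8162503 rad; a=sin²(Δφ/2)+cosφ1·cosφ2·sin²(Δλ/2)=0.0910727019; c=2·atan2(√a, √(1-a))=0.613123630; dist=6371·c=3906.211 ≈ 3906.2 km; running total=15786.0 km
Leg 2 bearing: y=sinΔλ·cosφ2=0.41033994, x=cosφ1·sinφ2-sinφ1·cosφ2·cosΔλ=0.40340426; θ=atan2(y, x)=45.4883° ≈ 45.5°
Leg 3: φ1=0.9725393, φ2=-0.5831913, Δφ=-1.5557306, Δλ=-1.8896610 rad; a=sin²(Δφ/2)+cosφ1·cosφ2·sin²(Δλ/2)=0.8012101262; c=2·atan2(√a, √(1-a))=2.217326196; dist=6371·c=14126.585 ≈ 14126.6 km; running total=29912.6 km
Leg 3 bearing: y=sinΔλ·cosφ2=-0.79263340, x=cosφ1·sinφ2-sinφ1·cosφ2·cosΔλ=-0.09392619; θ=atan2(y, x)=-96.7580° <0 so +360° → 263.2420° ≈ 263.2°
Leg 4: φ1=-0.5831913, φ2=0.2563732, Δφ=0.8395645, Δλ=0.9277856 rad; a=sin²(Δφ/2)+cosφ1·cosφ2·sin²(Δλ/2)=0.3277504396; c=2·atan2(√a, √(1-a))=1.219091133; dist=6371·c=7766.830 ≈ 7766.8 km; running total=37679.4 km
Leg 4 bearing: y=sinΔλ·cosφ2=0.77413734, x=cosφ1·sinφ2-sinφ1·cosφ2·cosΔλ=0.53106661; θ=atan2(y, x)=55.5495° ≈ 55.5°
Leg 5: φ1=0.2563732, φ2=0.4394512, Δφ=0.1830781, Δλ=1.2704479 rad; a=sin²(Δφ/2)+cosφ1·cosφ2·sin²(Δλ/2)=0.3165634886; c=2·atan2(√a, √(1-a))=1.195150905; dist=6371·c=7614.306 ≈ 7614.3 km; running total=45293.7 km
Leg 5 bearing: y=sinΔλ·cosφ2=0.86447221, x=cosφ1·sinφ2-sinφ1·cosφ2·cosΔλ=0.34364515; θ=atan2(y, x)=68.3212° ≈ 68.3°
Leg 6: φ1=0.4394512, φ2=0.3326667, Δφ=-0.1067845, Δλ=0.3072844 rad; a=sin²(Δφ/2)+cosφ1·cosφ2·sin²(Δλ/2)=0.0228814269; c=2·atan2(√a, √(1-a))=0.303697931; dist=6371·c=1934.860 ≈ 1934.9 km; running total=47228.6 km
Leg 6 bearing: y=sinΔλ·cosφ2=0.28588833, x=cosφ1·sinφ2-sinφ1·cosφ2·cosΔλ=-0.08774583; θ=atan2(y, x)=107.0625° ≈ 107.1°
Leg 7: φ1=0.3326667, φ2=0.7050397, Δφ=0.3723730, Δλ=-1.3363689 rad; a=sin²(Δφ/2)+cosφ1·cosφ2·sin²(Δλ/2)=0.3105791222; c=2·atan2(√a, √(1-a))=1.182251883; dist=6371·c=7532.127 ≈ 7532.1 km; running total=54760.7 km
Leg 7 bearing: y=sinΔλ·cosφ2=-0.74075455, x=cosφ1·sinφ2-sinφ1·cosφ2·cosΔλ=0.55476267; θ=atan2(y, x)=-53.1699° <0 so +360° → 306.8301° ≈ 306.8°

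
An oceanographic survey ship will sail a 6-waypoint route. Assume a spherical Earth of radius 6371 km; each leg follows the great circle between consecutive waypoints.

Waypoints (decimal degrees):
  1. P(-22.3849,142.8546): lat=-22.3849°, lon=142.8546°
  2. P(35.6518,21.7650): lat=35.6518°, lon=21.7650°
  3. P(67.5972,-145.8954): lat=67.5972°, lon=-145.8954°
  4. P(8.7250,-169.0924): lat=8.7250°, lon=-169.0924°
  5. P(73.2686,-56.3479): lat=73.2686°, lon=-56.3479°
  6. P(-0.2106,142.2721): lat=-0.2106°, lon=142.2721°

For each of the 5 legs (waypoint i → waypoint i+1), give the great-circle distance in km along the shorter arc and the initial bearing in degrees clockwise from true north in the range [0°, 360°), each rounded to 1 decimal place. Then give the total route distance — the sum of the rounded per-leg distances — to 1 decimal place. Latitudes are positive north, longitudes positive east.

Leg 1: dist=14186.9 km, bearing=298.6°
Leg 2: dist=8487.5 km, bearing=355.2°
Leg 3: dist=6770.6 km, bearing=206.5°
Leg 4: dist=9782.9 km, bearing=15.4°
Leg 5: dist=11791.3 km, bearing=340.6°
Total: 51019.2 km

Leg 1: φ1=-0.3906902, φ2=0.6222413, Δφ=1.0129315, Δλ=-2.1134122 rad; a=sin²(Δφ/2)+cosφ1·cosφ2·sin²(Δλ/2)=0.8049725754; c=2·atan2(√a, √(1-a))=2.226787701; dist=6371·c=14186.864 ≈ 14186.9 km; running total=14186.9 km
Leg 1 bearing: y=sinΔλ·cosφ2=-0.69585667, x=cosφ1·sinφ2-sinφ1·cosφ2·cosΔλ=0.37914432; θ=atan2(y, x)=-61.4158° <0 so +360° → 298.5842° ≈ 298.6°
Leg 2: φ1=0.6222413, φ2=1.1797937, Δφ=0.5575524, Δλ=-2.9262260 rad; a=sin²(Δφ/2)+cosφ1·cosφ2·sin²(Δλ/2)=0.3818311478; c=2·atan2(√a, √(1-a))=1.332201284; dist=6371·c=8487.454 ≈ 8487.5 km; running total=22674.4 km
Leg 2 bearing: y=sinΔλ·cosφ2=-0.08144654, x=cosφ1·sinφ2-sinφ1·cosφ2·cosΔλ=0.96825149; θ=atan2(y, x)=-4.8082° <0 so +360° → 355.1918° ≈ 355.2°
Leg 3: φ1=1.1797937, φ2=0.1522800, Δφ=-1.0275137, Δλ=-0.4048640 rad; a=sin²(Δφ/2)+cosφ1·cosφ2·sin²(Δλ/2)=0.2567528195; c=2·atan2(√a, √(1-a))=1.062723558; dist=6371·c=6770.612 ≈ 6770.6 km; running total=29445.0 km
Leg 3 bearing: y=sinΔλ·cosφ2=-0.38933556, x=cosφ1·sinφ2-sinφ1·cosφ2·cosΔλ=-0.78213877; θ=atan2(y, x)=-153.5366° <0 so +360° → 206.4634° ≈ 206.5°
Leg 4: φ1=0.1522800, φ2=1.2787783, Δφ=1.1264983, Δλ=1.9677627 rad; a=sin²(Δφ/2)+cosφ1·cosφ2·sin²(Δλ/2)=0.4823723599; c=2·atan2(√a, √(1-a))=1.535533739; dist=6371·c=9782.885 ≈ 9782.9 km; running total=39227.9 km
Leg 4 bearing: y=sinΔλ·cosφ2=0.26549888, x=cosφ1·sinφ2-sinφ1·cosφ2·cosΔλ=0.96346635; θ=atan2(y, x)=15.4064° ≈ 15.4°
Leg 5: φ1=1.2787783, φ2=-0.0036757, Δφ=-1.2824540, Δλ=3.4665730 rad; a=sin²(Δφ/2)+cosφ1·cosφ2·sin²(Δλ/2)=0.6381674086; c=2·atan2(√a, √(1-a))=1.850774651; dist=6371·c=11791.285 ≈ 11791.3 km; running total=51019.2 km
Leg 5 bearing: y=sinΔλ·cosφ2=-0.31928797, x=cosφ1·sinφ2-sinφ1·cosφ2·cosΔλ=0.90647353; θ=atan2(y, x)=-19.4038° <0 so +360° → 340.5962° ≈ 340.6°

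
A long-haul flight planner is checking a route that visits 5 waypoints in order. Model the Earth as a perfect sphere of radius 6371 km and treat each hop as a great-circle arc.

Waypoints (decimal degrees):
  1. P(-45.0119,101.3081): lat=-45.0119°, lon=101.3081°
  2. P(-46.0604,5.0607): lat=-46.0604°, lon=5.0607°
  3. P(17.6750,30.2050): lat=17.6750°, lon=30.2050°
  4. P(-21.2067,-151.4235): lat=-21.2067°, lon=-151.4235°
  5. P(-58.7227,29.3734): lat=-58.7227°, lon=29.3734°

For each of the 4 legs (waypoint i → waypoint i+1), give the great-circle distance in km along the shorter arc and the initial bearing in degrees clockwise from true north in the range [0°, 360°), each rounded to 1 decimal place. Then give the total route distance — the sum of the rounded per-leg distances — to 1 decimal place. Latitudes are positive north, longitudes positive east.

Leg 1: dist=6991.7 km, bearing=230.8°
Leg 2: dist=7525.1 km, bearing=26.0°
Leg 3: dist=19586.9 km, bearing=156.8°
Leg 4: dist=11127.0 km, bearing=180.4°
Total: 45230.7 km

Leg 1: φ1=-0.7856059, φ2=-0.8039056, Δφ=-0.0182998, Δλ=-1.6798340 rad; a=sin²(Δφ/2)+cosφ1·cosφ2·sin²(Δλ/2)=0.2720551025; c=2·atan2(√a, √(1-a))=1.097424639; dist=6371·c=6991.692 ≈ 6991.7 km; running total=6991.7 km
Leg 1 bearing: y=sinΔλ·cosφ2=-0.68977879, x=cosφ1·sinφ2-sinφ1·cosφ2·cosΔλ=-0.56246752; θ=atan2(y, x)=-129.1949° <0 so +360° → 230.8051° ≈ 230.8°
Leg 2: φ1=-0.8039056, φ2=0.3084869, Δφ=1.1123926, Δλ=0.4388508 rad; a=sin²(Δφ/2)+cosφ1·cosφ2·sin²(Δλ/2)=0.3100661901; c=2·atan2(√a, √(1-a))=1.181143142; dist=6371·c=7525.063 ≈ 7525.1 km; running total=14516.8 km
Leg 2 bearing: y=sinΔλ·cosφ2=0.40484168, x=cosφ1·sinφ2-sinφ1·cosφ2·cosΔλ=0.83174744; θ=atan2(y, x)=25.9539° ≈ 26.0°
Leg 3: φ1=0.3084869, φ2=-0.3701267, Δφ=-0.6786137, Δλ=-3.1700153 rad; a=sin²(Δφ/2)+cosφ1·cosφ2·sin²(Δλ/2)=0.9988710493; c=2·atan2(√a, √(1-a))=3.074380279; dist=6371·c=19586.877 ≈ 19586.9 km; running total=34103.7 km
Leg 3 bearing: y=sinΔλ·cosφ2=0.02649438, x=cosφ1·sinφ2-sinφ1·cosφ2·cosΔλ=-0.06171509; θ=atan2(y, x)=156.7661° ≈ 156.8°
Leg 4: φ1=-0.3701267, φ2=-1.0249045, Δφ=-0.6547777, Δλ=3.1555012 rad; a=sin²(Δφ/2)+cosφ1·cosφ2·sin²(Δλ/2)=0.5874073562; c=2·atan2(√a, √(1-a))=1.746513906; dist=6371·c=11127.040 ≈ 11127.0 km; running total=45230.7 km
Leg 4 bearing: y=sinΔλ·cosφ2=-0.00722080, x=cosφ1·sinφ2-sinφ1·cosφ2·cosΔλ=-0.98457487; θ=atan2(y, x)=-179.5798° <0 so +360° → 180.4202° ≈ 180.4°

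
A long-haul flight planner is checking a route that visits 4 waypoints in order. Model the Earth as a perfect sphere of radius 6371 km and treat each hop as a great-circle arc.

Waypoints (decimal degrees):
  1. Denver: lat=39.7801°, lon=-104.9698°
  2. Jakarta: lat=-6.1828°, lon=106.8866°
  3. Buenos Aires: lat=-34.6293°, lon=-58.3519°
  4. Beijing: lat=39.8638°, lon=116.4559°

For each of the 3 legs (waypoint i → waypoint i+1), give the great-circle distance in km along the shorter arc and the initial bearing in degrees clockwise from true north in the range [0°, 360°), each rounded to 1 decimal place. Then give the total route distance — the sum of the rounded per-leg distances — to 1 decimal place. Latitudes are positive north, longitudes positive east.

Leg 1: dist=15109.0 km, bearing=311.1°
Leg 2: dist=15219.7 km, bearing=197.9°
Leg 3: dist=19273.8 km, bearing=36.7°
Total: 49602.5 km

Leg 1: φ1=0.6942937, φ2=-0.1079102, Δφ=-0.8022039, Δλ=3.6975917 rad; a=sin²(Δφ/2)+cosφ1·cosφ2·sin²(Δλ/2)=0.8589316744; c=2·atan2(√a, √(1-a))=2.371524680; dist=6371·c=15108.984 ≈ 15109.0 km; running total=15109.0 km
Leg 1 bearing: y=sinΔλ·cosφ2=-0.52472216, x=cosφ1·sinφ2-sinφ1·cosφ2·cosΔλ=0.45753565; θ=atan2(y, x)=-48.9129° <0 so +360° → 311.0871° ≈ 311.1°
Leg 2: φ1=-0.1079102, φ2=-0.6043953, Δφ=-0.4964851, Δλ=-2.8839559 rad; a=sin²(Δφ/2)+cosφ1·cosφ2·sin²(Δλ/2)=0.8649284189; c=2·atan2(√a, √(1-a))=2.388908830; dist=6371·c=15219.738 ≈ 15219.7 km; running total=30328.7 km
Leg 2 bearing: y=sinΔλ·cosφ2=-0.20965787, x=cosφ1·sinφ2-sinφ1·cosφ2·cosΔλ=-0.65065549; θ=atan2(y, x)=-162.1397° <0 so +360° → 197.8603° ≈ 197.9°
Leg 3: φ1=-0.6043953, φ2=0.6957546, Δφ=1.3001499, Δλ=3.0509717 rad; a=sin²(Δφ/2)+cosφ1·cosφ2·sin²(Δλ/2)=0.9966190253; c=2·atan2(√a, √(1-a))=3.025234725; dist=6371·c=19273.770 ≈ 19273.8 km; running total=49602.5 km
Leg 3 bearing: y=sinΔλ·cosφ2=0.06946281, x=cosφ1·sinφ2-sinφ1·cosφ2·cosΔλ=0.09302200; θ=atan2(y, x)=36.74999° ≈ 36.7°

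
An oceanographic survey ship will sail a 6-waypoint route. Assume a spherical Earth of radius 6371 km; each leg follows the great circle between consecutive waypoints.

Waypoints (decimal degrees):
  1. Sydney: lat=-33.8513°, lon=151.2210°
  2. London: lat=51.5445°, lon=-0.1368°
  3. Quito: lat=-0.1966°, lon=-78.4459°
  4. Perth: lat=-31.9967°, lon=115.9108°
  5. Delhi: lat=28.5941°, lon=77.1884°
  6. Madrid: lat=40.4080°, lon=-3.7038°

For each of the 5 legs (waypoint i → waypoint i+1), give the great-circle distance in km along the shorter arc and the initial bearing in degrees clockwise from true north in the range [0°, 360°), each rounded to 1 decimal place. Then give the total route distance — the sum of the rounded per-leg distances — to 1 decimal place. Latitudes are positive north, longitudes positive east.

Leg 1: dist=16991.7 km, bearing=319.3°
Leg 2: dist=9219.8 km, bearing=260.7°
Leg 3: dist=16130.1 km, bearing=201.5°
Leg 4: dist=7882.8 km, bearing=324.5°
Leg 5: dist=7273.6 km, bearing=304.2°
Total: 57498.0 km

Leg 1: φ1=-0.5908166, φ2=0.8996212, Δφ=1.4904379, Δλ=-2.6416920 rad; a=sin²(Δφ/2)+cosφ1·cosφ2·sin²(Δλ/2)=0.9447477011; c=2·atan2(√a, √(1-a))=2.667036019; dist=6371·c=16991.686 ≈ 16991.7 km; running total=16991.7 km
Leg 1 bearing: y=sinΔλ·cosφ2=-0.29810372, x=cosφ1·sinφ2-sinφ1·cosφ2·cosΔλ=0.34631215; θ=atan2(y, x)=-40.7217° <0 so +360° → 319.2783° ≈ 319.3°
Leg 2: φ1=0.8996212, φ2=-0.0034313, Δφ=-0.9030526, Δλ=-1.3667516 rad; a=sin²(Δφ/2)+cosφ1·cosφ2·sin²(Δλ/2)=0.4383348670; c=2·atan2(√a, √(1-a))=1.447151252; dist=6371·c=9219.801 ≈ 9219.8 km; running total=26211.5 km
Leg 2 bearing: y=sinΔλ·cosφ2=-0.97924924, x=cosφ1·sinφ2-sinφ1·cosφ2·cosΔλ=-0.16081222; θ=atan2(y, x)=-99.3259° <0 so +360° → 260.6741° ≈ 260.7°
Leg 3: φ1=-0.0034313, φ2=-0.5584478, Δφ=-0.5550164, Δλ=3.3921643 rad; a=sin²(Δφ/2)+cosφ1·cosφ2·sin²(Δλ/2)=0.9098854174; c=2·atan2(√a, √(1-a))=2.531807076; dist=6371·c=16130.143 ≈ 16130.1 km; running total=42341.6 km
Leg 3 bearing: y=sinΔλ·cosφ2=-0.21028773, x=cosφ1·sinφ2-sinφ1·cosφ2·cosΔλ=-0.53268644; θ=atan2(y, x)=-158.4575° <0 so +360° → 201.5425° ≈ 201.5°
Leg 4: φ1=-0.5584478, φ2=0.4990612, Δφ=1.0575090, Δλ=-0.6758334 rad; a=sin²(Δφ/2)+cosφ1·cosφ2·sin²(Δλ/2)=0.3363194066; c=2·atan2(√a, √(1-a))=1.237286800; dist=6371·c=7882.754 ≈ 7882.8 km; running total=50224.4 km
Leg 4 bearing: y=sinΔλ·cosφ2=-0.54925108, x=cosφ1·sinφ2-sinφ1·cosφ2·cosΔλ=0.76886794; θ=atan2(y, x)=-35.5406° <0 so +360° → 324.4594° ≈ 324.5°
Leg 5: φ1=0.4990612, φ2=0.7052526, Δφ=0.2061915, Δλ=-1.4118352 rad; a=sin²(Δφ/2)+cosφ1·cosφ2·sin²(Δλ/2)=0.2919637370; c=2·atan2(√a, √(1-a))=1.141674375; dist=6371·c=7273.607 ≈ 7273.6 km; running total=57498.0 km
Leg 5 bearing: y=sinΔλ·cosφ2=-0.75184767, x=cosφ1·sinφ2-sinφ1·cosφ2·cosΔλ=0.51147701; θ=atan2(y, x)=-55.7728° <0 so +360° → 304.2272° ≈ 304.2°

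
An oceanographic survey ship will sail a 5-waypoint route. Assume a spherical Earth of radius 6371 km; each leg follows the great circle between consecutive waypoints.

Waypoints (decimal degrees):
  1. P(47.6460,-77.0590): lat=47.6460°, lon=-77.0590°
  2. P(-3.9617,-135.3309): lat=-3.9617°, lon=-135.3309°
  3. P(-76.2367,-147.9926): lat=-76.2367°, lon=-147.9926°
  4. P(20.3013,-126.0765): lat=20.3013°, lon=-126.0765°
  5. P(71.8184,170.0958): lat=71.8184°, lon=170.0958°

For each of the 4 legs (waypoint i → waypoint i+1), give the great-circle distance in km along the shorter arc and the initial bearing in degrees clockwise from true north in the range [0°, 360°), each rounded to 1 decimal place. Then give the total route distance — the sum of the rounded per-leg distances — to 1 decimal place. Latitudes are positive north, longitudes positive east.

Leg 1: dist=8050.4 km, bearing=242.9°
Leg 2: dist=8075.2 km, bearing=183.1°
Leg 3: dist=10838.0 km, bearing=20.7°
Leg 4: dist=6971.5 km, bearing=341.6°
Total: 33935.1 km

Leg 1: φ1=0.8315796, φ2=-0.0691447, Δφ=-0.9007243, Δλ=-1.0170365 rad; a=sin²(Δφ/2)+cosφ1·cosφ2·sin²(Δλ/2)=0.3488036905; c=2·atan2(√a, √(1-a))=1.263594534; dist=6371·c=8050.361 ≈ 8050.4 km; running total=8050.4 km
Leg 1 bearing: y=sinΔλ·cosφ2=-0.84852086, x=cosφ1·sinφ2-sinφ1·cosφ2·cosΔλ=-0.43424768; θ=atan2(y, x)=-117.1020° <0 so +360° → 242.8980° ≈ 242.9°
Leg 2: φ1=-0.0691447, φ2=-1.3305814, Δφ=-1.2614367, Δλ=-0.2209884 rad; a=sin²(Δφ/2)+cosφ1·cosφ2·sin²(Δλ/2)=0.3506615823; c=2·atan2(√a, √(1-a))=1.267490424; dist=6371·c=8075.181 ≈ 8075.2 km; running total=16125.6 km
Leg 2 bearing: y=sinΔλ·cosφ2=-0.05214875, x=cosφ1·sinφ2-sinφ1·cosφ2·cosΔλ=-0.95292846; θ=atan2(y, x)=-176.8676° <0 so +360° → 183.1324° ≈ 183.1°
Leg 3: φ1=-1.3305814, φ2=0.3543245, Δφ=1.6849060, Δλ=0.3825081 rad; a=sin²(Δφ/2)+cosφ1·cosφ2·sin²(Δλ/2)=0.5649938133; c=2·atan2(√a, √(1-a))=1.701152827; dist=6371·c=10838.045 ≈ 10838.0 km; running total=26963.6 km
Leg 3 bearing: y=sinΔλ·cosφ2=0.35006269, x=cosφ1·sinφ2-sinφ1·cosφ2·cosΔλ=0.92766337; θ=atan2(y, x)=20.6745° ≈ 20.7°
Leg 4: φ1=0.3543245, φ2=1.2534675, Δφ=0.8991430, Δλ=5.1691818 rad; a=sin²(Δφ/2)+cosφ1·cosφ2·sin²(Δλ/2)=0.2706437423; c=2·atan2(√a, √(1-a))=1.094250587; dist=6371·c=6971.470 ≈ 6971.5 km; running total=33935.1 km
Leg 4 bearing: y=sinΔλ·cosφ2=-0.28003794, x=cosφ1·sinφ2-sinφ1·cosφ2·cosΔλ=0.84330397; θ=atan2(y, x)=-18.3699° <0 so +360° → 341.6301° ≈ 341.6°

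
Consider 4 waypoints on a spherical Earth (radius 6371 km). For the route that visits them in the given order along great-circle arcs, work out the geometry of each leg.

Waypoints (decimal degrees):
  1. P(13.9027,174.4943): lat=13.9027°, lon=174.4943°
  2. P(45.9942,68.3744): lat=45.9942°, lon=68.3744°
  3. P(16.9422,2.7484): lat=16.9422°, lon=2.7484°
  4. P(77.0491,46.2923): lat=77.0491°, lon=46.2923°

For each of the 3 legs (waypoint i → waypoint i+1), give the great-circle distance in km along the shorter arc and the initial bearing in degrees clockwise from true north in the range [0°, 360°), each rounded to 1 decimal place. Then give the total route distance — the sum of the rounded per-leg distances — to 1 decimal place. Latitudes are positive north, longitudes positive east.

Leg 1: dist=10099.4 km, bearing=318.1°
Leg 2: dist=6789.8 km, bearing=264.7°
Leg 3: dist=7109.2 km, bearing=9.9°
Total: 23998.4 km

Leg 1: φ1=0.2426479, φ2=0.8027502, Δφ=0.5601023, Δλ=-1.8521417 rad; a=sin²(Δφ/2)+cosφ1·cosφ2·sin²(Δλ/2)=0.5072093233; c=2·atan2(√a, √(1-a))=1.585215473; dist=6371·c=10099.408 ≈ 10099.4 km; running total=10099.4 km
Leg 1 bearing: y=sinΔλ·cosφ2=-0.66741629, x=cosφ1·sinφ2-sinφ1·cosφ2·cosΔλ=0.74454523; θ=atan2(y, x)=-41.8733° <0 so +360° → 318.1267° ≈ 318.1°
Leg 2: φ1=0.8027502, φ2=0.2956972, Δφ=-0.5070531, Δλ=-1.1453898 rad; a=sin²(Δφ/2)+cosφ1·cosφ2·sin²(Δλ/2)=0.2580669859; c=2·atan2(√a, √(1-a))=1.065729381; dist=6371·c=6789.762 ≈ 6789.8 km; running total=16889.2 km
Leg 2 bearing: y=sinΔλ·cosφ2=-0.87133851, x=cosφ1·sinφ2-sinφ1·cosφ2·cosΔλ=-0.08150380; θ=atan2(y, x)=-95.3438° <0 so +360° → 264.6562° ≈ 264.7°
Leg 3: φ1=0.2956972, φ2=1.3447605, Δφ=1.0490633, Δλ=0.7599844 rad; a=sin²(Δφ/2)+cosφ1·cosφ2·sin²(Δλ/2)=0.2803032704; c=2·atan2(√a, √(1-a))=1.115872979; dist=6371·c=7109.227 ≈ 7109.2 km; running total=23998.4 km
Leg 3 bearing: y=sinΔλ·cosφ2=0.15439577, x=cosφ1·sinφ2-sinφ1·cosφ2·cosΔλ=0.88492674; θ=atan2(y, x)=9.8969° ≈ 9.9°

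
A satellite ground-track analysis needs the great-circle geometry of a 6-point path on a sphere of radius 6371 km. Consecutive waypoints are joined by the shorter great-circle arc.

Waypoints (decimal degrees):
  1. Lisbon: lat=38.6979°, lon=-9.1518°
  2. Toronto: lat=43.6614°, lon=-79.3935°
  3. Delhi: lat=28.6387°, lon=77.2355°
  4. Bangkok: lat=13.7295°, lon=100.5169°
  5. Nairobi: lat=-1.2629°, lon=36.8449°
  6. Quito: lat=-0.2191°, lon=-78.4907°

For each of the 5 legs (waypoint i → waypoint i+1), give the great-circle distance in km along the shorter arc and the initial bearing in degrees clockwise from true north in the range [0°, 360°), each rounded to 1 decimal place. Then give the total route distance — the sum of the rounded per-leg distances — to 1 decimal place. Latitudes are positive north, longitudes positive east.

Leg 1: dist=5726.6 km, bearing=299.5°
Leg 2: dist=11630.1 km, bearing=21.1°
Leg 3: dist=2918.3 km, bearing=119.7°
Leg 4: dist=7207.4 km, bearing=262.0°
Leg 5: dist=12823.4 km, bearing=269.2°
Total: 40305.8 km

Leg 1: φ1=0.6754058, φ2=0.7620352, Δφ=0.0866294, Δλ=-1.2259489 rad; a=sin²(Δφ/2)+cosφ1·cosφ2·sin²(Δλ/2)=0.1887443484; c=2·atan2(√a, √(1-a))=0.898848824; dist=6371·c=5726.566 ≈ 5726.6 km; running total=5726.6 km
Leg 1 bearing: y=sinΔλ·cosφ2=-0.68084183, x=cosφ1·sinφ2-sinφ1·cosφ2·cosΔλ=0.38591979; θ=atan2(y, x)=-60.4542° <0 so +360° → 299.5458° ≈ 299.5°
Leg 2: φ1=0.7620352, φ2=0.4998396, Δφ=-0.2621956, Δλ=2.7336918 rad; a=sin²(Δφ/2)+cosφ1·cosφ2·sin²(Δλ/2)=0.6259695597; c=2·atan2(√a, √(1-a))=1.825479815; dist=6371·c=11630.132 ≈ 11630.1 km; running total=17356.7 km
Leg 2 bearing: y=sinΔλ·cosφ2=0.34815287, x=cosφ1·sinφ2-sinφ1·cosφ2·cosΔλ=0.90294865; θ=atan2(y, x)=21.0853° ≈ 21.1°
Leg 3: φ1=0.4998396, φ2=0.2396250, Δφ=-0.2602146, Δλ=0.4063371 rad; a=sin²(Δφ/2)+cosφ1·cosφ2·sin²(Δλ/2)=0.0515434715; c=2·atan2(√a, √(1-a))=0.458057768; dist=6371·c=2918.286 ≈ 2918.3 km; running total=20275.0 km
Leg 3 bearing: y=sinΔλ·cosφ2=0.38395394, x=cosφ1·sinφ2-sinφ1·cosφ2·cosΔλ=-0.21937716; θ=atan2(y, x)=119.7421° ≈ 119.7°
Leg 4: φ1=0.2396250, φ2=-0.0220418, Δφ=-0.2616667, Δλ=-1.1112860 rad; a=sin²(Δφ/2)+cosφ1·cosφ2·sin²(Δλ/2)=0.2872493550; c=2·atan2(√a, √(1-a))=1.131280576; dist=6371·c=7207.389 ≈ 7207.4 km; running total=27482.4 km
Leg 4 bearing: y=sinΔλ·cosφ2=-0.89605209, x=cosφ1·sinφ2-sinφ1·cosφ2·cosΔλ=-0.12664641; θ=atan2(y, x)=-98.0448° <0 so +360° → 261.9552° ≈ 262.0°
Leg 5: φ1=-0.0220418, φ2=-0.0038240, Δφ=0.0182177, Δλ=-2.0129860 rad; a=sin²(Δφ/2)+cosφ1·cosφ2·sin²(Δλ/2)=0.7138640831; c=2·atan2(√a, √(1-a))=2.012774257; dist=6371·c=12823.385 ≈ 12823.4 km; running total=40305.8 km
Leg 5 bearing: y=sinΔλ·cosφ2=-0.90381023, x=cosφ1·sinφ2-sinφ1·cosφ2·cosΔλ=-0.01325435; θ=atan2(y, x)=-90.8402° <0 so +360° → 269.1598° ≈ 269.2°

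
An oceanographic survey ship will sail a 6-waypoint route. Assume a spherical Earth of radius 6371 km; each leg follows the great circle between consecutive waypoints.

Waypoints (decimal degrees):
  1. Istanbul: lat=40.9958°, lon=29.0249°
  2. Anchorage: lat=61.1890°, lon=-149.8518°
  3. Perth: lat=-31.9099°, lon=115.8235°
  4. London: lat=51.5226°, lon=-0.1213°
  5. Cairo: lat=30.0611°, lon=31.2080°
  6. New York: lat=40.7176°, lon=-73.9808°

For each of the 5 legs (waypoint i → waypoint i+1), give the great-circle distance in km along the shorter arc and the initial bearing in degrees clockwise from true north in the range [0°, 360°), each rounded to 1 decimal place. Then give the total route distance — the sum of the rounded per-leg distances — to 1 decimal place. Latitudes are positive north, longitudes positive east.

Leg 1: dist=8652.2 km, bearing=359.4°
Leg 2: dist=13299.4 km, bearing=256.8°
Leg 3: dist=14472.8 km, bearing=312.9°
Leg 4: dist=3508.7 km, bearing=120.7°
Leg 5: dist=9016.7 km, bearing=312.2°
Total: 48949.8 km

Leg 1: φ1=0.7155117, φ2=1.0679495, Δφ=0.3524378, Δλ=-3.1219874 rad; a=sin²(Δφ/2)+cosφ1·cosφ2·sin²(Δλ/2)=0.3944323041; c=2·atan2(√a, √(1-a))=1.358059935; dist=6371·c=8652.200 ≈ 8652.2 km; running total=8652.2 km
Leg 1 bearing: y=sinΔλ·cosφ2=-0.00944761, x=cosφ1·sinφ2-sinφ1·cosφ2·cosΔλ=0.97741117; θ=atan2(y, x)=-0.5538° <0 so +360° → 359.4462° ≈ 359.4°
Leg 2: φ1=1.0679495, φ2=-0.5569328, Δφ=-1.6248823, Δλ=4.6369087 rad; a=sin²(Δφ/2)+cosφ1·cosφ2·sin²(Δλ/2)=0.7470014478; c=2·atan2(√a, √(1-a))=2.087483976; dist=6371·c=13299.360 ≈ 13299.4 km; running total=21951.6 km
Leg 2 bearing: y=sinΔλ·cosφ2=-0.84646337, x=cosφ1·sinφ2-sinφ1·cosφ2·cosΔλ=-0.19864770; θ=atan2(y, x)=-103.2072° <0 so +360° → 256.7928° ≈ 256.8°
Leg 3: φ1=-0.5569328, φ2=0.8992390, Δφ=1.4561718, Δλ=-2.0236185 rad; a=sin²(Δφ/2)+cosφ1·cosφ2·sin²(Δλ/2)=0.8224426988; c=2·atan2(√a, √(1-a))=2.271669652; dist=6371·c=14472.807 ≈ 14472.8 km; running total=36424.4 km
Leg 3 bearing: y=sinΔλ·cosφ2=-0.55949747, x=cosφ1·sinφ2-sinφ1·cosφ2·cosΔλ=0.52065862; θ=atan2(y, x)=-47.0593° <0 so +360° → 312.9407° ≈ 312.9°
Leg 4: φ1=0.8992390, φ2=0.5246652, Δφ=-0.3745738, Δλ=0.5467994 rad; a=sin²(Δφ/2)+cosφ1·cosφ2·sin²(Δλ/2)=0.0739277317; c=2·atan2(√a, √(1-a))=0.550726554; dist=6371·c=3508.679 ≈ 3508.7 km; running total=39933.1 km
Leg 4 bearing: y=sinΔλ·cosφ2=0.45001761, x=cosφ1·sinφ2-sinφ1·cosφ2·cosΔλ=-0.26708396; θ=atan2(y, x)=120.6890° ≈ 120.7°
Leg 5: φ1=0.5246652, φ2=0.7106562, Δφ=0.1859910, Δλ=-1.8358909 rad; a=sin²(Δφ/2)+cosφ1·cosφ2·sin²(Δλ/2)=0.4225503440; c=2·atan2(√a, √(1-a))=1.415270792; dist=6371·c=9016.690 ≈ 9016.7 km; running total=48949.8 km
Leg 5 bearing: y=sinΔλ·cosφ2=-0.73145763, x=cosφ1·sinφ2-sinφ1·cosφ2·cosΔλ=0.66406019; θ=atan2(y, x)=-47.7650° <0 so +360° → 312.2350° ≈ 312.2°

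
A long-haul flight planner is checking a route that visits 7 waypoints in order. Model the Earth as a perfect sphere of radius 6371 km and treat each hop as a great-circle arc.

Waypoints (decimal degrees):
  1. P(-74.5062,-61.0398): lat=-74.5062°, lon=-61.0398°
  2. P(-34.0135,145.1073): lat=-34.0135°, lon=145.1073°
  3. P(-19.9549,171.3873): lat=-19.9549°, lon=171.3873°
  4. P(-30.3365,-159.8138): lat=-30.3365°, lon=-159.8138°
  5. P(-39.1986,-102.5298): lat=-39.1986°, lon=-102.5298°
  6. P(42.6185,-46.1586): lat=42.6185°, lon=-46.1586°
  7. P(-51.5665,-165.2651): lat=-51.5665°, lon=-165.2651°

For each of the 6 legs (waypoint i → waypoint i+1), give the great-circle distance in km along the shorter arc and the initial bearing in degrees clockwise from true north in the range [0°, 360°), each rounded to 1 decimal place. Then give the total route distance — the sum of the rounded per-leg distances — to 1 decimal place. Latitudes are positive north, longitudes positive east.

Leg 1: φ1=-1.3003785, φ2=-0.5936476, Δφ=0.7067309, Δλ=3.5979456 rad; a=sin²(Δφ/2)+cosφ1·cosφ2·sin²(Δλ/2)=0.3298547504; c=2·atan2(√a, √(1-a))=1.223570510; dist=6371·c=7795.368 ≈ 7795.4 km; running total=7795.4 km
Leg 1 bearing: y=sinΔλ·cosφ2=-0.36527992, x=cosφ1·sinφ2-sinφ1·cosφ2·cosΔλ=-0.86647155; θ=atan2(y, x)=-157.1411° <0 so +360° → 202.8589° ≈ 202.9°
Leg 2: φ1=-0.5936476, φ2=-0.3482787, Δφ=0.2453689, Δλ=0.4586725 rad; a=sin²(Δφ/2)+cosφ1·cosφ2·sin²(Δλ/2)=0.0552416342; c=2·atan2(√a, √(1-a))=0.474509954; dist=6371·c=3023.103 ≈ 3023.1 km; running total=10818.5 km
Leg 2 bearing: y=sinΔλ·cosφ2=0.41617571, x=cosφ1·sinφ2-sinφ1·cosφ2·cosΔλ=0.18856765; θ=atan2(y, x)=65.6249° ≈ 65.6°
Leg 3: φ1=-0.3482787, φ2=-0.5294718, Δφ=-0.1811931, Δλ=-5.7805497 rad; a=sin²(Δφ/2)+cosφ1·cosφ2·sin²(Δλ/2)=0.0583550476; c=2·atan2(√a, √(1-a))=0.487962547; dist=6371·c=3108.809 ≈ 3108.8 km; running total=13927.3 km
Leg 3 bearing: y=sinΔλ·cosφ2=0.41577454, x=cosφ1·sinφ2-sinφ1·cosφ2·cosΔλ=-0.21663444; θ=atan2(y, x)=117.5212° ≈ 117.5°
Leg 4: φ1=-0.5294718, φ2=-0.6841446, Δφ=-0.1546728, Δλ=0.9997944 rad; a=sin²(Δφ/2)+cosφ1·cosφ2·sin²(Δλ/2)=0.1596450379; c=2·atan2(√a, √(1-a))=0.822065018; dist=6371·c=5237.376 ≈ 5237.4 km; running total=19164.7 km
Leg 4 bearing: y=sinΔλ·cosφ2=0.65202020, x=cosφ1·sinφ2-sinφ1·cosφ2·cosΔλ=-0.33392164; θ=atan2(y, x)=117.1185° ≈ 117.1°
Leg 5: φ1=-0.6841446, φ2=0.7438331, Δφ=1.4279778, Δλ=0.9838630 rad; a=sin²(Δφ/2)+cosφ1·cosφ2·sin²(Δλ/2)=0.5560589952; c=2·atan2(√a, √(1-a))=1.683150551; dist=6371·c=10723.352 ≈ 10723.4 km; running total=29888.1 km
Leg 5 bearing: y=sinΔλ·cosφ2=0.61272406, x=cosφ1·sinφ2-sinφ1·cosφ2·cosΔλ=0.78230351; θ=atan2(y, x)=38.0691° ≈ 38.1°
Leg 6: φ1=0.7438331, φ2=-0.9000052, Δφ=-1.6438384, Δλ=-2.0788006 rad; a=sin²(Δφ/2)+cosφ1·cosφ2·sin²(Δλ/2)=0.8764557451; c=2·atan2(√a, √(1-a))=2.423271220; dist=6371·c=15438.661 ≈ 15438.7 km; running total=45326.8 km
Leg 6 bearing: y=sinΔλ·cosφ2=-0.54310766, x=cosφ1·sinφ2-sinφ1·cosφ2·cosΔλ=-0.37169659; θ=atan2(y, x)=-124.3873° <0 so +360° → 235.6127° ≈ 235.6°

Leg 1: dist=7795.4 km, bearing=202.9°
Leg 2: dist=3023.1 km, bearing=65.6°
Leg 3: dist=3108.8 km, bearing=117.5°
Leg 4: dist=5237.4 km, bearing=117.1°
Leg 5: dist=10723.4 km, bearing=38.1°
Leg 6: dist=15438.7 km, bearing=235.6°
Total: 45326.8 km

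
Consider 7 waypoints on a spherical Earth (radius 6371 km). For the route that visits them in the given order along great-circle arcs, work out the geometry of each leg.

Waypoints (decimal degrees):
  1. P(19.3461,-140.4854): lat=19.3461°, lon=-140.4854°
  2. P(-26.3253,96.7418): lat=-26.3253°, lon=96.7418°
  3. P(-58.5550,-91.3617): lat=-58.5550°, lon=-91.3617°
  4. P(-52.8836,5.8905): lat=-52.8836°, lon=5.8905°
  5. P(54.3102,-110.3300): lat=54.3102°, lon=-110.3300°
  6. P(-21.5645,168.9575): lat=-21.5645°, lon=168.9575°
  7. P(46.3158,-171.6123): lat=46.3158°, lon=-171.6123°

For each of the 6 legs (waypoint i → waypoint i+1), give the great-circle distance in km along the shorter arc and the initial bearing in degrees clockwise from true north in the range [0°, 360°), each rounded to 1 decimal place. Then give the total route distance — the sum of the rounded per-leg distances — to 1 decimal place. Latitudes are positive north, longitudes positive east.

Leg 1: dist=14144.7 km, bearing=251.1°
Leg 2: dist=10547.0 km, bearing=175.8°
Leg 3: dist=5578.2 km, bearing=128.8°
Leg 4: dist=15949.3 km, bearing=298.5°
Leg 5: dist=11361.7 km, bearing=249.9°
Leg 6: dist=7797.6 km, bearing=14.1°
Total: 65378.5 km

Leg 1: φ1=0.3376531, φ2=-0.4594632, Δφ=-0.7971163, Δλ=4.1403957 rad; a=sin²(Δφ/2)+cosφ1·cosφ2·sin²(Δλ/2)=0.8023419889; c=2·atan2(√a, √(1-a))=2.220165354; dist=6371·c=14144.673 ≈ 14144.7 km; running total=14144.7 km
Leg 1 bearing: y=sinΔλ·cosφ2=-0.75362244, x=cosφ1·sinφ2-sinφ1·cosφ2·cosΔλ=-0.25770237; θ=atan2(y, x)=-108.8782° <0 so +360° → 251.1218° ≈ 251.1°
Leg 2: φ1=-0.4594632, φ2=-1.0219775, Δφ=-0.5625144, Δλ=-3.2830254 rad; a=sin²(Δφ/2)+cosφ1·cosφ2·sin²(Δλ/2)=0.5422840144; c=2·atan2(√a, √(1-a))=1.655465483; dist=6371·c=10546.971 ≈ 10547.0 km; running total=24691.7 km
Leg 2 bearing: y=sinΔλ·cosφ2=0.07353688, x=cosφ1·sinφ2-sinφ1·cosφ2·cosΔλ=-0.99370045; θ=atan2(y, x)=175.7677° ≈ 175.8°
Leg 3: φ1=-1.0219775, φ2=-0.9229929, Δφ=0.0989846, Δλ=1.6973711 rad; a=sin²(Δφ/2)+cosφ1·cosφ2·sin²(Δλ/2)=0.1797175035; c=2·atan2(√a, √(1-a))=0.875562527; dist=6371·c=5578.209 ≈ 5578.2 km; running total=30269.9 km
Leg 3 bearing: y=sinΔλ·cosφ2=0.59860883, x=cosφ1·sinφ2-sinφ1·cosφ2·cosΔλ=-0.48098228; θ=atan2(y, x)=128.7819° ≈ 128.8°
Leg 4: φ1=-0.9229929, φ2=0.9478918, Δφ=1.8708847, Δλ=-2.0284304 rad; a=sin²(Δφ/2)+cosφ1·cosφ2·sin²(Δλ/2)=0.9015946347; c=2·atan2(√a, √(1-a))=2.503425990; dist=6371·c=15949.327 ≈ 15949.3 km; running total=46219.2 km
Leg 4 bearing: y=sinΔλ·cosφ2=-0.52336532, x=cosφ1·sinφ2-sinφ1·cosφ2·cosΔλ=0.28456236; θ=atan2(y, x)=-61.4663° <0 so +360° → 298.5337° ≈ 298.5°
Leg 5: φ1=0.9478918, φ2=-0.3763715, Δφ=-1.3242633, Δλ=4.8744864 rad; a=sin²(Δφ/2)+cosφ1·cosφ2·sin²(Δλ/2)=0.6054774965; c=2·atan2(√a, √(1-a))=1.783348163; dist=6371·c=11361.711 ≈ 11361.7 km; running total=57580.9 km
Leg 5 bearing: y=sinΔλ·cosφ2=-0.91781292, x=cosφ1·sinφ2-sinφ1·cosφ2·cosΔλ=-0.33632936; θ=atan2(y, x)=-110.1252° <0 so +360° → 249.8748° ≈ 249.9°
Leg 6: φ1=-0.3763715, φ2=0.8083632, Δφ=1.1847347, Δλ=-5.9440643 rad; a=sin²(Δφ/2)+cosφ1·cosφ2·sin²(Δλ/2)=0.3300199964; c=2·atan2(√a, √(1-a))=1.223921955; dist=6371·c=7797.607 ≈ 7797.6 km; running total=65378.5 km
Leg 6 bearing: y=sinΔλ·cosφ2=0.22976140, x=cosφ1·sinφ2-sinφ1·cosφ2·cosΔλ=0.91194128; θ=atan2(y, x)=14.1412° ≈ 14.1°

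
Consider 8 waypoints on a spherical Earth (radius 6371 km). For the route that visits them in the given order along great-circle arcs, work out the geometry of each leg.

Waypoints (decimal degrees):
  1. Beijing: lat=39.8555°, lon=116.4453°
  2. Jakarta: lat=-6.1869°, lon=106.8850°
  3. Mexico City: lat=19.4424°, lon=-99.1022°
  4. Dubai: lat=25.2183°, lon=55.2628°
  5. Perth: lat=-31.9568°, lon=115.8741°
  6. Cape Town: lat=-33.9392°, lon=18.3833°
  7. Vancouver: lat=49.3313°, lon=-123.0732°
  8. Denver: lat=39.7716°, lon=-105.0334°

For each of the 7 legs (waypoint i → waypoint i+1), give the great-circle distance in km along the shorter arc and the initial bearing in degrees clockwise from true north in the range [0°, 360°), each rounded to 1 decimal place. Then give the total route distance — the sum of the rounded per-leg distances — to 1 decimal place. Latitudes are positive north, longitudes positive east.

Leg 1: φ1=0.6956097, φ2=-0.1079818, Δφ=-0.8035915, Δλ=-0.1668587 rad; a=sin²(Δφ/2)+cosφ1·cosφ2·sin²(Δλ/2)=0.1582369242; c=2·atan2(√a, √(1-a))=0.818213717; dist=6371·c=5212.840 ≈ 5212.8 km; running total=5212.8 km
Leg 1 bearing: y=sinΔλ·cosφ2=-0.16511817, x=cosφ1·sinφ2-sinφ1·cosφ2·cosΔλ=-0.71100492; θ=atan2(y, x)=-166.9258° <0 so +360° → 193.0742° ≈ 193.1°
Leg 2: φ1=-0.1079818, φ2=0.3393339, Δφ=0.4473157, Δλ=-3.5951549 rad; a=sin²(Δφ/2)+cosφ1·cosφ2·sin²(Δλ/2)=0.9392850221; c=2·atan2(√a, √(1-a))=2.643656273; dist=6371·c=16842.734 ≈ 16842.7 km; running total=22055.5 km
Leg 2 bearing: y=sinΔλ·cosφ2=0.41318438, x=cosφ1·sinφ2-sinφ1·cosφ2·cosΔλ=0.23956909; θ=atan2(y, x)=59.8943° ≈ 59.9°
Leg 3: φ1=0.3393339, φ2=0.4401424, Δφ=0.1008085, Δλ=2.6941775 rad; a=sin²(Δφ/2)+cosφ1·cosφ2·sin²(Δλ/2)=0.8136547731; c=2·atan2(√a, √(1-a))=2.248889963; dist=6371·c=14327.678 ≈ 14327.7 km; running total=36383.2 km
Leg 3 bearing: y=sinΔλ·cosφ2=0.39140241, x=cosφ1·sinφ2-sinφ1·cosφ2·cosΔλ=0.67326583; θ=atan2(y, x)=30.1715° ≈ 30.2°
Leg 4: φ1=0.4401424, φ2=-0.5577514, Δφ=-0.9978937, Δλ=1.0578667 rad; a=sin²(Δφ/2)+cosφ1·cosφ2·sin²(Δλ/2)=0.4244159652; c=2·atan2(√a, √(1-a))=1.419046512; dist=6371·c=9040.745 ≈ 9040.7 km; running total=45423.9 km
Leg 4 bearing: y=sinΔλ·cosφ2=0.73926123, x=cosφ1·sinφ2-sinφ1·cosφ2·cosΔλ=-0.65623247; θ=atan2(y, x)=131.5950° ≈ 131.6°
Leg 5: φ1=-0.5577514, φ2=-0.5923508, Δφ=-0.0345994, Δλ=-1.7015355 rad; a=sin²(Δφ/2)+cosφ1·cosφ2·sin²(Δλ/2)=0.3981306947; c=2·atan2(√a, √(1-a))=1.365621206; dist=6371·c=8700.373 ≈ 8700.4 km; running total=54124.3 km
Leg 5 bearing: y=sinΔλ·cosφ2=-0.82255027, x=cosφ1·sinφ2-sinφ1·cosφ2·cosΔλ=-0.53094409; θ=atan2(y, x)=-122.8416° <0 so +360° → 237.1584° ≈ 237.2°
Leg 6: φ1=-0.5923508, φ2=0.8609936, Δφ=1.4533444, Δλ=-2.4688817 rad; a=sin²(Δφ/2)+cosφ1·cosφ2·sin²(Δλ/2)=0.9231709646; c=2·atan2(√a, √(1-a))=2.579875867; dist=6371·c=16436.389 ≈ 16436.4 km; running total=70560.7 km
Leg 6 bearing: y=sinΔλ·cosφ2=-0.40607001, x=cosφ1·sinφ2-sinφ1·cosφ2·cosΔλ=0.34469187; θ=atan2(y, x)=-49.6738° <0 so +360° → 310.3262° ≈ 310.3°
Leg 7: φ1=0.8609936, φ2=0.6941454, Δφ=-0.1668482, Δλ=0.3148539 rad; a=sin²(Δφ/2)+cosφ1·cosφ2·sin²(Δλ/2)=0.0192547959; c=2·atan2(√a, √(1-a))=0.278421719; dist=6371·c=1773.825 ≈ 1773.8 km; running total=72334.5 km
Leg 7 bearing: y=sinΔλ·cosφ2=0.23801840, x=cosφ1·sinφ2-sinφ1·cosφ2·cosΔλ=-0.13741702; θ=atan2(y, x)=119.9995° ≈ 120.0°

Leg 1: dist=5212.8 km, bearing=193.1°
Leg 2: dist=16842.7 km, bearing=59.9°
Leg 3: dist=14327.7 km, bearing=30.2°
Leg 4: dist=9040.7 km, bearing=131.6°
Leg 5: dist=8700.4 km, bearing=237.2°
Leg 6: dist=16436.4 km, bearing=310.3°
Leg 7: dist=1773.8 km, bearing=120.0°
Total: 72334.5 km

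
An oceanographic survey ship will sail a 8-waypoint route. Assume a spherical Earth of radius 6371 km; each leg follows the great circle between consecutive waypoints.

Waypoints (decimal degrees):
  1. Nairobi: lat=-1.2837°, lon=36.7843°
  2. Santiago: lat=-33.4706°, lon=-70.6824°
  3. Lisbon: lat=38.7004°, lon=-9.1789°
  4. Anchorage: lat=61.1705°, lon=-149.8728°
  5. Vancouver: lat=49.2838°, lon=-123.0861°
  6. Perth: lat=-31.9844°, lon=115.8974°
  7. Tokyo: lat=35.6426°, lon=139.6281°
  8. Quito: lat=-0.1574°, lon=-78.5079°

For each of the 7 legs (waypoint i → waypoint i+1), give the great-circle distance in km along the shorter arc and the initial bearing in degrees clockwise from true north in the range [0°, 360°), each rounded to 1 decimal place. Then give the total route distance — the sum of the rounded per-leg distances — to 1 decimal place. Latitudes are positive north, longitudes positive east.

Leg 1: dist=11538.3 km, bearing=235.0°
Leg 2: dist=10225.7 km, bearing=43.3°
Leg 3: dist=8354.5 km, bearing=341.6°
Leg 4: dist=2126.7 km, bearing=116.2°
Leg 5: dist=14828.9 km, bearing=268.9°
Leg 6: dist=7916.5 km, bearing=20.2°
Leg 7: dist=14438.8 km, bearing=53.6°
Total: 69429.4 km

Leg 1: φ1=-0.0224048, φ2=-0.5841722, Δφ=-0.5617674, Δλ=-1.8756478 rad; a=sin²(Δφ/2)+cosφ1·cosφ2·sin²(Δλ/2)=0.6189793829; c=2·atan2(√a, √(1-a))=1.811060033; dist=6371·c=11538.263 ≈ 11538.3 km; running total=11538.3 km
Leg 1 bearing: y=sinΔλ·cosφ2=-0.79570670, x=cosφ1·sinφ2-sinφ1·cosφ2·cosΔλ=-0.55697978; θ=atan2(y, x)=-124.9913° <0 so +360° → 235.0087° ≈ 235.0°
Leg 2: φ1=-0.5841722, φ2=0.6754494, Δφ=1.2596216, Δλ=1.0734386 rad; a=sin²(Δφ/2)+cosφ1·cosφ2·sin²(Δλ/2)=0.5171155773; c=2·atan2(√a, √(1-a))=1.605034170; dist=6371·c=10225.673 ≈ 10225.7 km; running total=21764.0 km
Leg 2 bearing: y=sinΔλ·cosφ2=0.68587451, x=cosφ1·sinφ2-sinφ1·cosφ2·cosΔλ=0.72691429; θ=atan2(y, x)=43.3361° ≈ 43.3°
Leg 3: φ1=0.6754494, φ2=1.0676266, Δφ=0.3921772, Δλ=-2.4555718 rad; a=sin²(Δφ/2)+cosφ1·cosφ2·sin²(Δλ/2)=0.3717181238; c=2·atan2(√a, √(1-a))=1.311331062; dist=6371·c=8354.490 ≈ 8354.5 km; running total=30118.5 km
Leg 3 bearing: y=sinΔλ·cosφ2=-0.30545902, x=cosφ1·sinφ2-sinφ1·cosφ2·cosΔλ=0.91698955; θ=atan2(y, x)=-18.4235° <0 so +360° → 341.5765° ≈ 341.6°
Leg 4: φ1=1.0676266, φ2=0.8601646, Δφ=-0.2074621, Δλ=0.4675161 rad; a=sin²(Δφ/2)+cosφ1·cosφ2·sin²(Δλ/2)=0.0275986066; c=2·atan2(√a, √(1-a))=0.333804168; dist=6371·c=2126.666 ≈ 2126.7 km; running total=32245.2 km
Leg 4 bearing: y=sinΔλ·cosφ2=0.29397800, x=cosφ1·sinφ2-sinφ1·cosφ2·cosΔλ=-0.14465348; θ=atan2(y, x)=116.1997° ≈ 116.2°
Leg 5: φ1=0.8601646, φ2=-0.5582331, Δφ=-1.4183977, Δλ=4.1710489 rad; a=sin²(Δφ/2)+cosφ1·cosφ2·sin²(Δλ/2)=0.8432887551; c=2·atan2(√a, √(1-a))=2.327567530; dist=6371·c=14828.933 ≈ 14828.9 km; running total=47074.1 km
Leg 5 bearing: y=sinΔλ·cosφ2=-0.72691691, x=cosφ1·sinφ2-sinφ1·cosφ2·cosΔλ=-0.01425232; θ=atan2(y, x)=-91.1232° <0 so +360° → 268.8768° ≈ 268.9°
Leg 6: φ1=-0.5582331, φ2=0.6220807, Δφ=1.1803138, Δλ=0.4141788 rad; a=sin²(Δφ/2)+cosφ1·cosφ2·sin²(Δλ/2)=0.3388237722; c=2·atan2(√a, √(1-a))=1.242582776; dist=6371·c=7916.495 ≈ 7916.5 km; running total=54990.6 km
Leg 6 bearing: y=sinΔλ·cosφ2=0.32704865, x=cosφ1·sinφ2-sinφ1·cosφ2·cosΔλ=0.88832881; θ=atan2(y, x)=20.2118° ≈ 20.2°
Leg 7: φ1=0.6220807, φ2=-0.0027471, Δφ=-0.6248279, Δλ=-3.8071914 rad; a=sin²(Δφ/2)+cosφ1·cosφ2·sin²(Δλ/2)=0.8203999613; c=2·atan2(√a, √(1-a))=2.266336102; dist=6371·c=14438.827 ≈ 14438.8 km; running total=69429.4 km
Leg 7 bearing: y=sinΔλ·cosφ2=0.61752787, x=cosφ1·sinφ2-sinφ1·cosφ2·cosΔλ=0.45610831; θ=atan2(y, x)=53.5503° ≈ 53.6°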